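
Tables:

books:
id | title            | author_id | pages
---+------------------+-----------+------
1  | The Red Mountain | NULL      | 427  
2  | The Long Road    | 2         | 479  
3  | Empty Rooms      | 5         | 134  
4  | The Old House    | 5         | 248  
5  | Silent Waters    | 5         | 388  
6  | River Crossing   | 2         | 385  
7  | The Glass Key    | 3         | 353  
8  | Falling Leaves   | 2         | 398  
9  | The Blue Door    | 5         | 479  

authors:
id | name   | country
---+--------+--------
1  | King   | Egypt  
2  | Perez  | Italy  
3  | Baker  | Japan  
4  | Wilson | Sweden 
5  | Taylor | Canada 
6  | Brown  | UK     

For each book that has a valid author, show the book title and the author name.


INNER JOIN keeps only books rows whose author_id matches an id in authors. Walk through each book:
  - book 1 (The Red Mountain): author_id=NULL, no match -> dropped
  - book 2 (The Long Road): author_id=2 -> matches Perez
  - book 3 (Empty Rooms): author_id=5 -> matches Taylor
  - book 4 (The Old House): author_id=5 -> matches Taylor
  - book 5 (Silent Waters): author_id=5 -> matches Taylor
  - book 6 (River Crossing): author_id=2 -> matches Perez
  - book 7 (The Glass Key): author_id=3 -> matches Baker
  - book 8 (Falling Leaves): author_id=2 -> matches Perez
  - book 9 (The Blue Door): author_id=5 -> matches Taylor
So 1 of 9 rows is dropped.

SQL:
SELECT a.title, b.name AS author
FROM books a
INNER JOIN authors b ON a.author_id = b.id

Result:
title          | author
---------------+-------
The Long Road  | Perez 
Empty Rooms    | Taylor
The Old House  | Taylor
Silent Waters  | Taylor
River Crossing | Perez 
The Glass Key  | Baker 
Falling Leaves | Perez 
The Blue Door  | Taylor


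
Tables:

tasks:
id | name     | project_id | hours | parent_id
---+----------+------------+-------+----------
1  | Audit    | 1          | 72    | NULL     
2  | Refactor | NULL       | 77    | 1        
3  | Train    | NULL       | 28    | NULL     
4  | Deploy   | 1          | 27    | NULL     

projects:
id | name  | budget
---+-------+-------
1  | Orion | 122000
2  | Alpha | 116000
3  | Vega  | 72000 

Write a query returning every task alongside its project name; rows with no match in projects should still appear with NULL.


LEFT JOIN keeps every row from tasks (the left table); where project_id has no match in projects, the project columns become NULL. Walk through each task:
  - task 1 (Audit): project_id=1 -> matches Orion
  - task 2 (Refactor): project_id=NULL, no match -> kept with NULL
  - task 3 (Train): project_id=NULL, no match -> kept with NULL
  - task 4 (Deploy): project_id=1 -> matches Orion
All 4 rows appear; 2 have NULL project.

SQL:
SELECT a.name, b.name AS project
FROM tasks a
LEFT JOIN projects b ON a.project_id = b.id

Result:
name     | project
---------+--------
Audit    | Orion  
Refactor | NULL   
Train    | NULL   
Deploy   | Orion  


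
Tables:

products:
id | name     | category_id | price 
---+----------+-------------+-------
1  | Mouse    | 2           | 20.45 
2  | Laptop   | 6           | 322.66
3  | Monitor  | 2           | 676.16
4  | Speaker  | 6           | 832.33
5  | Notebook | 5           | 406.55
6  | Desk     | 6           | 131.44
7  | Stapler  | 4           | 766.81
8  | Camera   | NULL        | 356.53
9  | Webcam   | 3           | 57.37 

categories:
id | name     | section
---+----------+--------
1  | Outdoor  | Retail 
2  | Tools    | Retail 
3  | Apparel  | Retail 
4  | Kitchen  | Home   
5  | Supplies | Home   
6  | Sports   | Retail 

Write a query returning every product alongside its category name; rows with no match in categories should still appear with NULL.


LEFT JOIN keeps every row from products (the left table); where category_id has no match in categories, the category columns become NULL. Walk through each product:
  - product 1 (Mouse): category_id=2 -> matches Tools
  - product 2 (Laptop): category_id=6 -> matches Sports
  - product 3 (Monitor): category_id=2 -> matches Tools
  - product 4 (Speaker): category_id=6 -> matches Sports
  - product 5 (Notebook): category_id=5 -> matches Supplies
  - product 6 (Desk): category_id=6 -> matches Sports
  - product 7 (Stapler): category_id=4 -> matches Kitchen
  - product 8 (Camera): category_id=NULL, no match -> kept with NULL
  - product 9 (Webcam): category_id=3 -> matches Apparel
All 9 rows appear; 1 has NULL category.

SQL:
SELECT a.name, b.name AS category
FROM products a
LEFT JOIN categories b ON a.category_id = b.id

Result:
name     | category
---------+---------
Mouse    | Tools   
Laptop   | Sports  
Monitor  | Tools   
Speaker  | Sports  
Notebook | Supplies
Desk     | Sports  
Stapler  | Kitchen 
Camera   | NULL    
Webcam   | Apparel 


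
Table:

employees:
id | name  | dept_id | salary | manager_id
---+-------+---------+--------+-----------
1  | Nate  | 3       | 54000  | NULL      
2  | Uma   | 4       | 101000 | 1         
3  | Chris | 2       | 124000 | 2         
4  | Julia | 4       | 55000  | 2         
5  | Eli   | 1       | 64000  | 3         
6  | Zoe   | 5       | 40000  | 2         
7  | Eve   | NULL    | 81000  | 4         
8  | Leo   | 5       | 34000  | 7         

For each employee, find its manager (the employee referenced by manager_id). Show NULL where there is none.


This is a self-join: employees is joined to a second copy of itself, matching each row's manager_id to another row's id. Use LEFT JOIN so rows with manager_id=NULL are kept.
  - employee 1 (Nate): manager_id=NULL -> NULL
  - employee 2 (Uma): manager_id=1 -> Nate
  - employee 3 (Chris): manager_id=2 -> Uma
  - employee 4 (Julia): manager_id=2 -> Uma
  - employee 5 (Eli): manager_id=3 -> Chris
  - employee 6 (Zoe): manager_id=2 -> Uma
  - employee 7 (Eve): manager_id=4 -> Julia
  - employee 8 (Leo): manager_id=7 -> Eve

SQL:
SELECT a.name AS item, b.name AS manager
FROM employees a
LEFT JOIN employees b ON a.manager_id = b.id

Result:
item  | manager
------+--------
Nate  | NULL   
Uma   | Nate   
Chris | Uma    
Julia | Uma    
Eli   | Chris  
Zoe   | Uma    
Eve   | Julia  
Leo   | Eve    


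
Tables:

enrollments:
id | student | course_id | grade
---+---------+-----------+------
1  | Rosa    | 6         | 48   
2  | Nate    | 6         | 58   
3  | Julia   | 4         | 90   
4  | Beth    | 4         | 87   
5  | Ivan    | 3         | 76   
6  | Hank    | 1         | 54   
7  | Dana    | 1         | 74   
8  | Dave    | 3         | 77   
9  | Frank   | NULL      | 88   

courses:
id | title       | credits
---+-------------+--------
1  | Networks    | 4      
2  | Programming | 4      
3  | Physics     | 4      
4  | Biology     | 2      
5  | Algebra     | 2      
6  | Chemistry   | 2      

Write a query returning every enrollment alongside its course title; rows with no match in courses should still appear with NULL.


LEFT JOIN keeps every row from enrollments (the left table); where course_id has no match in courses, the course columns become NULL. Walk through each enrollment:
  - enrollment 1 (Rosa): course_id=6 -> matches Chemistry
  - enrollment 2 (Nate): course_id=6 -> matches Chemistry
  - enrollment 3 (Julia): course_id=4 -> matches Biology
  - enrollment 4 (Beth): course_id=4 -> matches Biology
  - enrollment 5 (Ivan): course_id=3 -> matches Physics
  - enrollment 6 (Hank): course_id=1 -> matches Networks
  - enrollment 7 (Dana): course_id=1 -> matches Networks
  - enrollment 8 (Dave): course_id=3 -> matches Physics
  - enrollment 9 (Frank): course_id=NULL, no match -> kept with NULL
All 9 rows appear; 1 has NULL course.

SQL:
SELECT a.student, b.title AS course
FROM enrollments a
LEFT JOIN courses b ON a.course_id = b.id

Result:
student | course   
--------+----------
Rosa    | Chemistry
Nate    | Chemistry
Julia   | Biology  
Beth    | Biology  
Ivan    | Physics  
Hank    | Networks 
Dana    | Networks 
Dave    | Physics  
Frank   | NULL     


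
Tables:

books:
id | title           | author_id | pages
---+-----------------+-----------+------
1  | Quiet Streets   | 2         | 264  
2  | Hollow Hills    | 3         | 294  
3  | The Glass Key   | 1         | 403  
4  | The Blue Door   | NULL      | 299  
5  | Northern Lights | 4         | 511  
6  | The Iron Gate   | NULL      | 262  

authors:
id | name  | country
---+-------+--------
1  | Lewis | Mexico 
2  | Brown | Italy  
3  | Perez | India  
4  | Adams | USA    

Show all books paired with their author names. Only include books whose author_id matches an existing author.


INNER JOIN keeps only books rows whose author_id matches an id in authors. Walk through each book:
  - book 1 (Quiet Streets): author_id=2 -> matches Brown
  - book 2 (Hollow Hills): author_id=3 -> matches Perez
  - book 3 (The Glass Key): author_id=1 -> matches Lewis
  - book 4 (The Blue Door): author_id=NULL, no match -> dropped
  - book 5 (Northern Lights): author_id=4 -> matches Adams
  - book 6 (The Iron Gate): author_id=NULL, no match -> dropped
So 2 of 6 rows are dropped.

SQL:
SELECT a.title, b.name AS author
FROM books a
INNER JOIN authors b ON a.author_id = b.id

Result:
title           | author
----------------+-------
Quiet Streets   | Brown 
Hollow Hills    | Perez 
The Glass Key   | Lewis 
Northern Lights | Adams 


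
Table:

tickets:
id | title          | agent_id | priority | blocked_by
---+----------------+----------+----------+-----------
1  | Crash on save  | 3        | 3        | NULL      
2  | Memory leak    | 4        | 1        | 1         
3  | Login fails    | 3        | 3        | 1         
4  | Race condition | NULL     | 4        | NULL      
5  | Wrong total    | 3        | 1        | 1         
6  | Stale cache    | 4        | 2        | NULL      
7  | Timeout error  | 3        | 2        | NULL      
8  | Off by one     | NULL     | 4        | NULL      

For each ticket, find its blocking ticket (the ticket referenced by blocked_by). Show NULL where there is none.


This is a self-join: tickets is joined to a second copy of itself, matching each row's blocked_by to another row's id. Use LEFT JOIN so rows with blocked_by=NULL are kept.
  - ticket 1 (Crash on save): blocked_by=NULL -> NULL
  - ticket 2 (Memory leak): blocked_by=1 -> Crash on save
  - ticket 3 (Login fails): blocked_by=1 -> Crash on save
  - ticket 4 (Race condition): blocked_by=NULL -> NULL
  - ticket 5 (Wrong total): blocked_by=1 -> Crash on save
  - ticket 6 (Stale cache): blocked_by=NULL -> NULL
  - ticket 7 (Timeout error): blocked_by=NULL -> NULL
  - ticket 8 (Off by one): blocked_by=NULL -> NULL

SQL:
SELECT a.title AS item, b.title AS blocked_by
FROM tickets a
LEFT JOIN tickets b ON a.blocked_by = b.id

Result:
item           | blocked_by   
---------------+--------------
Crash on save  | NULL         
Memory leak    | Crash on save
Login fails    | Crash on save
Race condition | NULL         
Wrong total    | Crash on save
Stale cache    | NULL         
Timeout error  | NULL         
Off by one     | NULL         


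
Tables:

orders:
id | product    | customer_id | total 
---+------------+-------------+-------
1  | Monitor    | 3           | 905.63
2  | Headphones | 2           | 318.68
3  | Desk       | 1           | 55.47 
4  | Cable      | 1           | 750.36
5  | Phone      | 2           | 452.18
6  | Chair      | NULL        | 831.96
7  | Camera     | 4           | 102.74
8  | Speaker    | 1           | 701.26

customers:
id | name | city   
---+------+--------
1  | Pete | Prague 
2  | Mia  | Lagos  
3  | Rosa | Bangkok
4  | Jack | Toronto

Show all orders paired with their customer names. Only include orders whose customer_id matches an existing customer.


INNER JOIN keeps only orders rows whose customer_id matches an id in customers. Walk through each order:
  - order 1 (Monitor): customer_id=3 -> matches Rosa
  - order 2 (Headphones): customer_id=2 -> matches Mia
  - order 3 (Desk): customer_id=1 -> matches Pete
  - order 4 (Cable): customer_id=1 -> matches Pete
  - order 5 (Phone): customer_id=2 -> matches Mia
  - order 6 (Chair): customer_id=NULL, no match -> dropped
  - order 7 (Camera): customer_id=4 -> matches Jack
  - order 8 (Speaker): customer_id=1 -> matches Pete
So 1 of 8 rows is dropped.

SQL:
SELECT a.product, b.name AS customer
FROM orders a
INNER JOIN customers b ON a.customer_id = b.id

Result:
product    | customer
-----------+---------
Monitor    | Rosa    
Headphones | Mia     
Desk       | Pete    
Cable      | Pete    
Phone      | Mia     
Camera     | Jack    
Speaker    | Pete    


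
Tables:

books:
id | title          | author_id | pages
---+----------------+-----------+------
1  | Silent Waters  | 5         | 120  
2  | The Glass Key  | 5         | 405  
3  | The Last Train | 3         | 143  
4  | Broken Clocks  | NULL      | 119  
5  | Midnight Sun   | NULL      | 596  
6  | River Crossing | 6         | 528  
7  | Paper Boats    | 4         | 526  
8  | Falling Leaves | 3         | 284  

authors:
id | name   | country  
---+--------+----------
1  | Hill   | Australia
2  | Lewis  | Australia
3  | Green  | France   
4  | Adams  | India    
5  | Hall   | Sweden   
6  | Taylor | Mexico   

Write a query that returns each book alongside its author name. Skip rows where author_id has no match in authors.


INNER JOIN keeps only books rows whose author_id matches an id in authors. Walk through each book:
  - book 1 (Silent Waters): author_id=5 -> matches Hall
  - book 2 (The Glass Key): author_id=5 -> matches Hall
  - book 3 (The Last Train): author_id=3 -> matches Green
  - book 4 (Broken Clocks): author_id=NULL, no match -> dropped
  - book 5 (Midnight Sun): author_id=NULL, no match -> dropped
  - book 6 (River Crossing): author_id=6 -> matches Taylor
  - book 7 (Paper Boats): author_id=4 -> matches Adams
  - book 8 (Falling Leaves): author_id=3 -> matches Green
So 2 of 8 rows are dropped.

SQL:
SELECT a.title, b.name AS author
FROM books a
INNER JOIN authors b ON a.author_id = b.id

Result:
title          | author
---------------+-------
Silent Waters  | Hall  
The Glass Key  | Hall  
The Last Train | Green 
River Crossing | Taylor
Paper Boats    | Adams 
Falling Leaves | Green 


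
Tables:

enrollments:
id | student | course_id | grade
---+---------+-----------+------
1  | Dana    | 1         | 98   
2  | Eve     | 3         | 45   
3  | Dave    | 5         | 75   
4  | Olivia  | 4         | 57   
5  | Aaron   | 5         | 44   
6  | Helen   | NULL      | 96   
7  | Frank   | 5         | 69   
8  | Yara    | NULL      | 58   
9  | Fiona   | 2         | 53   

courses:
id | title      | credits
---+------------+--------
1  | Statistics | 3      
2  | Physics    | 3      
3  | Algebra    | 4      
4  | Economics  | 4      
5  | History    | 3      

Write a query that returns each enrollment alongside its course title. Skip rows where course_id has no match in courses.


INNER JOIN keeps only enrollments rows whose course_id matches an id in courses. Walk through each enrollment:
  - enrollment 1 (Dana): course_id=1 -> matches Statistics
  - enrollment 2 (Eve): course_id=3 -> matches Algebra
  - enrollment 3 (Dave): course_id=5 -> matches History
  - enrollment 4 (Olivia): course_id=4 -> matches Economics
  - enrollment 5 (Aaron): course_id=5 -> matches History
  - enrollment 6 (Helen): course_id=NULL, no match -> dropped
  - enrollment 7 (Frank): course_id=5 -> matches History
  - enrollment 8 (Yara): course_id=NULL, no match -> dropped
  - enrollment 9 (Fiona): course_id=2 -> matches Physics
So 2 of 9 rows are dropped.

SQL:
SELECT a.student, b.title AS course
FROM enrollments a
INNER JOIN courses b ON a.course_id = b.id

Result:
student | course    
--------+-----------
Dana    | Statistics
Eve     | Algebra   
Dave    | History   
Olivia  | Economics 
Aaron   | History   
Frank   | History   
Fiona   | Physics   


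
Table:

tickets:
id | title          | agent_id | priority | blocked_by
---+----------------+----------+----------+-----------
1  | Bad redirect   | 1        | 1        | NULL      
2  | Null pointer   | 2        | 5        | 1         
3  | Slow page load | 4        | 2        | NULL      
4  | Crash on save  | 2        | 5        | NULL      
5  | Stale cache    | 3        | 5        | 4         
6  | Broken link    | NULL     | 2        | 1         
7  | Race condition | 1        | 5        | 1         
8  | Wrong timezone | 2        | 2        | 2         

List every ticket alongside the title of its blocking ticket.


This is a self-join: tickets is joined to a second copy of itself, matching each row's blocked_by to another row's id. Use LEFT JOIN so rows with blocked_by=NULL are kept.
  - ticket 1 (Bad redirect): blocked_by=NULL -> NULL
  - ticket 2 (Null pointer): blocked_by=1 -> Bad redirect
  - ticket 3 (Slow page load): blocked_by=NULL -> NULL
  - ticket 4 (Crash on save): blocked_by=NULL -> NULL
  - ticket 5 (Stale cache): blocked_by=4 -> Crash on save
  - ticket 6 (Broken link): blocked_by=1 -> Bad redirect
  - ticket 7 (Race condition): blocked_by=1 -> Bad redirect
  - ticket 8 (Wrong timezone): blocked_by=2 -> Null pointer

SQL:
SELECT a.title AS item, b.title AS blocked_by
FROM tickets a
LEFT JOIN tickets b ON a.blocked_by = b.id

Result:
item           | blocked_by   
---------------+--------------
Bad redirect   | NULL         
Null pointer   | Bad redirect 
Slow page load | NULL         
Crash on save  | NULL         
Stale cache    | Crash on save
Broken link    | Bad redirect 
Race condition | Bad redirect 
Wrong timezone | Null pointer 


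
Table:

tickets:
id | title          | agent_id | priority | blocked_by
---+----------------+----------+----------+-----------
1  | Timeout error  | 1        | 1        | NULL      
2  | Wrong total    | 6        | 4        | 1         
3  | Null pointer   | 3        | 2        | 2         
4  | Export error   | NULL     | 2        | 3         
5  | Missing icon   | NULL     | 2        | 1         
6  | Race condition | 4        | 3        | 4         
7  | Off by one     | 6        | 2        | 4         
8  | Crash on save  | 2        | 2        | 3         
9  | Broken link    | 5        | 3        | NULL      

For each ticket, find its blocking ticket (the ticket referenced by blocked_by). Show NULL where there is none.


This is a self-join: tickets is joined to a second copy of itself, matching each row's blocked_by to another row's id. Use LEFT JOIN so rows with blocked_by=NULL are kept.
  - ticket 1 (Timeout error): blocked_by=NULL -> NULL
  - ticket 2 (Wrong total): blocked_by=1 -> Timeout error
  - ticket 3 (Null pointer): blocked_by=2 -> Wrong total
  - ticket 4 (Export error): blocked_by=3 -> Null pointer
  - ticket 5 (Missing icon): blocked_by=1 -> Timeout error
  - ticket 6 (Race condition): blocked_by=4 -> Export error
  - ticket 7 (Off by one): blocked_by=4 -> Export error
  - ticket 8 (Crash on save): blocked_by=3 -> Null pointer
  - ticket 9 (Broken link): blocked_by=NULL -> NULL

SQL:
SELECT a.title AS item, b.title AS blocked_by
FROM tickets a
LEFT JOIN tickets b ON a.blocked_by = b.id

Result:
item           | blocked_by   
---------------+--------------
Timeout error  | NULL         
Wrong total    | Timeout error
Null pointer   | Wrong total  
Export error   | Null pointer 
Missing icon   | Timeout error
Race condition | Export error 
Off by one     | Export error 
Crash on save  | Null pointer 
Broken link    | NULL         


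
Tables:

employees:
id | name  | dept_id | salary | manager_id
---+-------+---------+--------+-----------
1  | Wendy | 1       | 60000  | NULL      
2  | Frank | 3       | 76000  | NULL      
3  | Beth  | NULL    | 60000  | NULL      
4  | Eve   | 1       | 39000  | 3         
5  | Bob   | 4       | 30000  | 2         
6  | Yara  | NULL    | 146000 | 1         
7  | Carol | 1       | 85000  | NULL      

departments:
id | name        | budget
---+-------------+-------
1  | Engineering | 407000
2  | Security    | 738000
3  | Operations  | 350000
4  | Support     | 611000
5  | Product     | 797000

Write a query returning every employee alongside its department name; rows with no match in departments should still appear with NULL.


LEFT JOIN keeps every row from employees (the left table); where dept_id has no match in departments, the department columns become NULL. Walk through each employee:
  - employee 1 (Wendy): dept_id=1 -> matches Engineering
  - employee 2 (Frank): dept_id=3 -> matches Operations
  - employee 3 (Beth): dept_id=NULL, no match -> kept with NULL
  - employee 4 (Eve): dept_id=1 -> matches Engineering
  - employee 5 (Bob): dept_id=4 -> matches Support
  - employee 6 (Yara): dept_id=NULL, no match -> kept with NULL
  - employee 7 (Carol): dept_id=1 -> matches Engineering
All 7 rows appear; 2 have NULL department.

SQL:
SELECT a.name, b.name AS department
FROM employees a
LEFT JOIN departments b ON a.dept_id = b.id

Result:
name  | department 
------+------------
Wendy | Engineering
Frank | Operations 
Beth  | NULL       
Eve   | Engineering
Bob   | Support    
Yara  | NULL       
Carol | Engineering


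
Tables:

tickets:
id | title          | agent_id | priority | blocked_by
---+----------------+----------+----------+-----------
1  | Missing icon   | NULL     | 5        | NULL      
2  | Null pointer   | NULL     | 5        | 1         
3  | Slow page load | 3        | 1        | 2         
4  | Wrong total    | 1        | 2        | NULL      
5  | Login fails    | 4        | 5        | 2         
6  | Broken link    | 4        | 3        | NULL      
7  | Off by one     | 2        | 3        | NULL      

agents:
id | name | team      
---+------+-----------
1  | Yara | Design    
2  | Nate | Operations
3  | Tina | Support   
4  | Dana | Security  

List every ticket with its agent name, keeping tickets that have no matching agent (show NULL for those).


LEFT JOIN keeps every row from tickets (the left table); where agent_id has no match in agents, the agent columns become NULL. Walk through each ticket:
  - ticket 1 (Missing icon): agent_id=NULL, no match -> kept with NULL
  - ticket 2 (Null pointer): agent_id=NULL, no match -> kept with NULL
  - ticket 3 (Slow page load): agent_id=3 -> matches Tina
  - ticket 4 (Wrong total): agent_id=1 -> matches Yara
  - ticket 5 (Login fails): agent_id=4 -> matches Dana
  - ticket 6 (Broken link): agent_id=4 -> matches Dana
  - ticket 7 (Off by one): agent_id=2 -> matches Nate
All 7 rows appear; 2 have NULL agent.

SQL:
SELECT a.title, b.name AS agent
FROM tickets a
LEFT JOIN agents b ON a.agent_id = b.id

Result:
title          | agent
---------------+------
Missing icon   | NULL 
Null pointer   | NULL 
Slow page load | Tina 
Wrong total    | Yara 
Login fails    | Dana 
Broken link    | Dana 
Off by one     | Nate 


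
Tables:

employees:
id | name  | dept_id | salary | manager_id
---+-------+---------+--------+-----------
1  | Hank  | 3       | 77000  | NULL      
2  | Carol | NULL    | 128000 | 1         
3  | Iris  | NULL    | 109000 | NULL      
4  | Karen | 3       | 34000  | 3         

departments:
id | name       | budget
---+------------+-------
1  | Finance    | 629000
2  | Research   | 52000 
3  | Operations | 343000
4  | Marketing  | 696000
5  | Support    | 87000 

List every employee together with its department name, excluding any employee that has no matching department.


INNER JOIN keeps only employees rows whose dept_id matches an id in departments. Walk through each employee:
  - employee 1 (Hank): dept_id=3 -> matches Operations
  - employee 2 (Carol): dept_id=NULL, no match -> dropped
  - employee 3 (Iris): dept_id=NULL, no match -> dropped
  - employee 4 (Karen): dept_id=3 -> matches Operations
So 2 of 4 rows are dropped.

SQL:
SELECT a.name, b.name AS department
FROM employees a
INNER JOIN departments b ON a.dept_id = b.id

Result:
name  | department
------+-----------
Hank  | Operations
Karen | Operations


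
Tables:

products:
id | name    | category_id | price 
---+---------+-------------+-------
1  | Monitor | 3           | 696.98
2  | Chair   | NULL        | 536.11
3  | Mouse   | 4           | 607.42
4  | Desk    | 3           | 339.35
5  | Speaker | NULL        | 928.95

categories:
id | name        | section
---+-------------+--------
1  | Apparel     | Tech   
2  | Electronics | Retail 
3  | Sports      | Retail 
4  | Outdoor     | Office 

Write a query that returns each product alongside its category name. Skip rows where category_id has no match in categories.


INNER JOIN keeps only products rows whose category_id matches an id in categories. Walk through each product:
  - product 1 (Monitor): category_id=3 -> matches Sports
  - product 2 (Chair): category_id=NULL, no match -> dropped
  - product 3 (Mouse): category_id=4 -> matches Outdoor
  - product 4 (Desk): category_id=3 -> matches Sports
  - product 5 (Speaker): category_id=NULL, no match -> dropped
So 2 of 5 rows are dropped.

SQL:
SELECT a.name, b.name AS category
FROM products a
INNER JOIN categories b ON a.category_id = b.id

Result:
name    | category
--------+---------
Monitor | Sports  
Mouse   | Outdoor 
Desk    | Sports  


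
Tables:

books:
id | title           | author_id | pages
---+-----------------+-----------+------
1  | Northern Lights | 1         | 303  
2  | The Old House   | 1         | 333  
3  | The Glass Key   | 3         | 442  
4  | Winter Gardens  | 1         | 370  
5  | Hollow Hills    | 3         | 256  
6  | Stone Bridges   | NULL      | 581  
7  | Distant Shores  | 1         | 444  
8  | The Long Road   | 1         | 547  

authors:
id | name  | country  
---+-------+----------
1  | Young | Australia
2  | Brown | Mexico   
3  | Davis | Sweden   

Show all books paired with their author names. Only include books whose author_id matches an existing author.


INNER JOIN keeps only books rows whose author_id matches an id in authors. Walk through each book:
  - book 1 (Northern Lights): author_id=1 -> matches Young
  - book 2 (The Old House): author_id=1 -> matches Young
  - book 3 (The Glass Key): author_id=3 -> matches Davis
  - book 4 (Winter Gardens): author_id=1 -> matches Young
  - book 5 (Hollow Hills): author_id=3 -> matches Davis
  - book 6 (Stone Bridges): author_id=NULL, no match -> dropped
  - book 7 (Distant Shores): author_id=1 -> matches Young
  - book 8 (The Long Road): author_id=1 -> matches Young
So 1 of 8 rows is dropped.

SQL:
SELECT a.title, b.name AS author
FROM books a
INNER JOIN authors b ON a.author_id = b.id

Result:
title           | author
----------------+-------
Northern Lights | Young 
The Old House   | Young 
The Glass Key   | Davis 
Winter Gardens  | Young 
Hollow Hills    | Davis 
Distant Shores  | Young 
The Long Road   | Young 


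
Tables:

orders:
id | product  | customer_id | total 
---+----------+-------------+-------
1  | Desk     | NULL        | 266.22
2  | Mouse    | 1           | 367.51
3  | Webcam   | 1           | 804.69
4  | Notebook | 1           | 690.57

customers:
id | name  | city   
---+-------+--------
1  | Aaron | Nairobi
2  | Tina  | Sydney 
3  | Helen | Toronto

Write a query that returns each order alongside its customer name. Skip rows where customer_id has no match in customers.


INNER JOIN keeps only orders rows whose customer_id matches an id in customers. Walk through each order:
  - order 1 (Desk): customer_id=NULL, no match -> dropped
  - order 2 (Mouse): customer_id=1 -> matches Aaron
  - order 3 (Webcam): customer_id=1 -> matches Aaron
  - order 4 (Notebook): customer_id=1 -> matches Aaron
So 1 of 4 rows is dropped.

SQL:
SELECT a.product, b.name AS customer
FROM orders a
INNER JOIN customers b ON a.customer_id = b.id

Result:
product  | customer
---------+---------
Mouse    | Aaron   
Webcam   | Aaron   
Notebook | Aaron   


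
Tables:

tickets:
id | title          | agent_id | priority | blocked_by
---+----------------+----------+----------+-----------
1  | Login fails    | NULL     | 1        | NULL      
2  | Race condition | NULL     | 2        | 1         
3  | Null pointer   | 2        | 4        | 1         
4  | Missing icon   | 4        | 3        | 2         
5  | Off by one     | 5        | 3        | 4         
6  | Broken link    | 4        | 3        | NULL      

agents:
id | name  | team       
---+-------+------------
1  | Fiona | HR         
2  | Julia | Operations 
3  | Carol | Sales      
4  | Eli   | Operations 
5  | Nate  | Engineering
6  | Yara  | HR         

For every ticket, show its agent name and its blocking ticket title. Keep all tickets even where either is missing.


Two LEFT JOINs from the same base table tickets: one to agents via agent_id, one to tickets itself via blocked_by. Both are LEFT so every ticket is preserved.
Match against agents:
  - ticket 1 (Login fails): agent_id=NULL, no match -> kept with NULL
  - ticket 2 (Race condition): agent_id=NULL, no match -> kept with NULL
  - ticket 3 (Null pointer): agent_id=2 -> matches Julia
  - ticket 4 (Missing icon): agent_id=4 -> matches Eli
  - ticket 5 (Off by one): agent_id=5 -> matches Nate
  - ticket 6 (Broken link): agent_id=4 -> matches Eli
Match against tickets (self):
  - ticket 1 (Login fails): blocked_by=NULL -> NULL
  - ticket 2 (Race condition): blocked_by=1 -> Login fails
  - ticket 3 (Null pointer): blocked_by=1 -> Login fails
  - ticket 4 (Missing icon): blocked_by=2 -> Race condition
  - ticket 5 (Off by one): blocked_by=4 -> Missing icon
  - ticket 6 (Broken link): blocked_by=NULL -> NULL

SQL:
SELECT a.title, b.name AS agent, c.title AS blocked_by
FROM tickets a
LEFT JOIN agents b ON a.agent_id = b.id
LEFT JOIN tickets c ON a.blocked_by = c.id

Result:
title          | agent | blocked_by    
---------------+-------+---------------
Login fails    | NULL  | NULL          
Race condition | NULL  | Login fails   
Null pointer   | Julia | Login fails   
Missing icon   | Eli   | Race condition
Off by one     | Nate  | Missing icon  
Broken link    | Eli   | NULL          


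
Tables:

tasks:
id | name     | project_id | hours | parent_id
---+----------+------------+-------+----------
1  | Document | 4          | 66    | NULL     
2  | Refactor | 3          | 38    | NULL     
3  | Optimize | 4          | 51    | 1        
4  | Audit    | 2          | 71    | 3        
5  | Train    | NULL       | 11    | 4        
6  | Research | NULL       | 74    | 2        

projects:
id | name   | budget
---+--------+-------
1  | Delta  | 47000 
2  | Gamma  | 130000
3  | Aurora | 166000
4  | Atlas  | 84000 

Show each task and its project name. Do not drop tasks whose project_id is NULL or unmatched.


LEFT JOIN keeps every row from tasks (the left table); where project_id has no match in projects, the project columns become NULL. Walk through each task:
  - task 1 (Document): project_id=4 -> matches Atlas
  - task 2 (Refactor): project_id=3 -> matches Aurora
  - task 3 (Optimize): project_id=4 -> matches Atlas
  - task 4 (Audit): project_id=2 -> matches Gamma
  - task 5 (Train): project_id=NULL, no match -> kept with NULL
  - task 6 (Research): project_id=NULL, no match -> kept with NULL
All 6 rows appear; 2 have NULL project.

SQL:
SELECT a.name, b.name AS project
FROM tasks a
LEFT JOIN projects b ON a.project_id = b.id

Result:
name     | project
---------+--------
Document | Atlas  
Refactor | Aurora 
Optimize | Atlas  
Audit    | Gamma  
Train    | NULL   
Research | NULL   


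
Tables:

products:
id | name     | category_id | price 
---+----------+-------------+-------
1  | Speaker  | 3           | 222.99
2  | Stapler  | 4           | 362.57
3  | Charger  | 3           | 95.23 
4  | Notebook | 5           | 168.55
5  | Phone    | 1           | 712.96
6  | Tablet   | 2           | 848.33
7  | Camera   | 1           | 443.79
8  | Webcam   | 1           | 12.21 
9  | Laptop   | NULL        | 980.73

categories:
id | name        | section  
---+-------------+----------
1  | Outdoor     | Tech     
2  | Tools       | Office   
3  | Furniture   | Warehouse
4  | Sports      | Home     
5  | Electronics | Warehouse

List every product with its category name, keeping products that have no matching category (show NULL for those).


LEFT JOIN keeps every row from products (the left table); where category_id has no match in categories, the category columns become NULL. Walk through each product:
  - product 1 (Speaker): category_id=3 -> matches Furniture
  - product 2 (Stapler): category_id=4 -> matches Sports
  - product 3 (Charger): category_id=3 -> matches Furniture
  - product 4 (Notebook): category_id=5 -> matches Electronics
  - product 5 (Phone): category_id=1 -> matches Outdoor
  - product 6 (Tablet): category_id=2 -> matches Tools
  - product 7 (Camera): category_id=1 -> matches Outdoor
  - product 8 (Webcam): category_id=1 -> matches Outdoor
  - product 9 (Laptop): category_id=NULL, no match -> kept with NULL
All 9 rows appear; 1 has NULL category.

SQL:
SELECT a.name, b.name AS category
FROM products a
LEFT JOIN categories b ON a.category_id = b.id

Result:
name     | category   
---------+------------
Speaker  | Furniture  
Stapler  | Sports     
Charger  | Furniture  
Notebook | Electronics
Phone    | Outdoor    
Tablet   | Tools      
Camera   | Outdoor    
Webcam   | Outdoor    
Laptop   | NULL       


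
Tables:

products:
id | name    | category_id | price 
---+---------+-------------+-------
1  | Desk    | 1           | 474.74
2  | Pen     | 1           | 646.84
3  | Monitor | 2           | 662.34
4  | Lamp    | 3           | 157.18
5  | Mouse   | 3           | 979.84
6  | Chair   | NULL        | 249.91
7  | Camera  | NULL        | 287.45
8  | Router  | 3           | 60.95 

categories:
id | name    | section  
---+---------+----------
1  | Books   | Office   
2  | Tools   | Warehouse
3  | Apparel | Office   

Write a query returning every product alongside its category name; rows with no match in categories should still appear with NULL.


LEFT JOIN keeps every row from products (the left table); where category_id has no match in categories, the category columns become NULL. Walk through each product:
  - product 1 (Desk): category_id=1 -> matches Books
  - product 2 (Pen): category_id=1 -> matches Books
  - product 3 (Monitor): category_id=2 -> matches Tools
  - product 4 (Lamp): category_id=3 -> matches Apparel
  - product 5 (Mouse): category_id=3 -> matches Apparel
  - product 6 (Chair): category_id=NULL, no match -> kept with NULL
  - product 7 (Camera): category_id=NULL, no match -> kept with NULL
  - product 8 (Router): category_id=3 -> matches Apparel
All 8 rows appear; 2 have NULL category.

SQL:
SELECT a.name, b.name AS category
FROM products a
LEFT JOIN categories b ON a.category_id = b.id

Result:
name    | category
--------+---------
Desk    | Books   
Pen     | Books   
Monitor | Tools   
Lamp    | Apparel 
Mouse   | Apparel 
Chair   | NULL    
Camera  | NULL    
Router  | Apparel 


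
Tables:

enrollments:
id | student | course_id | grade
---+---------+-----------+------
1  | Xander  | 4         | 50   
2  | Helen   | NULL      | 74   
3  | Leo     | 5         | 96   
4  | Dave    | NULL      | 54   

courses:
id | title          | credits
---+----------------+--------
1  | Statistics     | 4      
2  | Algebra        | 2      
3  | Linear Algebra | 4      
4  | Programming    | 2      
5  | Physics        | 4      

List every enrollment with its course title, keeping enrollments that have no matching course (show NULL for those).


LEFT JOIN keeps every row from enrollments (the left table); where course_id has no match in courses, the course columns become NULL. Walk through each enrollment:
  - enrollment 1 (Xander): course_id=4 -> matches Programming
  - enrollment 2 (Helen): course_id=NULL, no match -> kept with NULL
  - enrollment 3 (Leo): course_id=5 -> matches Physics
  - enrollment 4 (Dave): course_id=NULL, no match -> kept with NULL
All 4 rows appear; 2 have NULL course.

SQL:
SELECT a.student, b.title AS course
FROM enrollments a
LEFT JOIN courses b ON a.course_id = b.id

Result:
student | course     
--------+------------
Xander  | Programming
Helen   | NULL       
Leo     | Physics    
Dave    | NULL       


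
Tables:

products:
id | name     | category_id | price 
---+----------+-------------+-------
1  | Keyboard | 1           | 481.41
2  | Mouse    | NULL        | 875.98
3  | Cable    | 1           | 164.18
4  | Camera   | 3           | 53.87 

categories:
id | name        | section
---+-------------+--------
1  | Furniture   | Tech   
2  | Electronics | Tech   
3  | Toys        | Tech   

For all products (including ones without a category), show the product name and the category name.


LEFT JOIN keeps every row from products (the left table); where category_id has no match in categories, the category columns become NULL. Walk through each product:
  - product 1 (Keyboard): category_id=1 -> matches Furniture
  - product 2 (Mouse): category_id=NULL, no match -> kept with NULL
  - product 3 (Cable): category_id=1 -> matches Furniture
  - product 4 (Camera): category_id=3 -> matches Toys
All 4 rows appear; 1 has NULL category.

SQL:
SELECT a.name, b.name AS category
FROM products a
LEFT JOIN categories b ON a.category_id = b.id

Result:
name     | category 
---------+----------
Keyboard | Furniture
Mouse    | NULL     
Cable    | Furniture
Camera   | Toys     


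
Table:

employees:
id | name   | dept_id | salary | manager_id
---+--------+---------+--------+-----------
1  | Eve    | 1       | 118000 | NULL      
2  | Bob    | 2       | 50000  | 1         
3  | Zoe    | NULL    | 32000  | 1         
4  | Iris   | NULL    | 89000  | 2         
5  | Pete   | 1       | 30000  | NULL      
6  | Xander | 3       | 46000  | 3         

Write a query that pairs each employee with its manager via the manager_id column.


This is a self-join: employees is joined to a second copy of itself, matching each row's manager_id to another row's id. Use LEFT JOIN so rows with manager_id=NULL are kept.
  - employee 1 (Eve): manager_id=NULL -> NULL
  - employee 2 (Bob): manager_id=1 -> Eve
  - employee 3 (Zoe): manager_id=1 -> Eve
  - employee 4 (Iris): manager_id=2 -> Bob
  - employee 5 (Pete): manager_id=NULL -> NULL
  - employee 6 (Xander): manager_id=3 -> Zoe

SQL:
SELECT a.name AS item, b.name AS manager
FROM employees a
LEFT JOIN employees b ON a.manager_id = b.id

Result:
item   | manager
-------+--------
Eve    | NULL   
Bob    | Eve    
Zoe    | Eve    
Iris   | Bob    
Pete   | NULL   
Xander | Zoe    


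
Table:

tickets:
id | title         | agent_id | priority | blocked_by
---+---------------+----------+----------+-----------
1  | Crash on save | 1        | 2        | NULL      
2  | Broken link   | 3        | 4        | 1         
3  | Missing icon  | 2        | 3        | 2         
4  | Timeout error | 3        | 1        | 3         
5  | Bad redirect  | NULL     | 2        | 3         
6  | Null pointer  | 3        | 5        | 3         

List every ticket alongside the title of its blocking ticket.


This is a self-join: tickets is joined to a second copy of itself, matching each row's blocked_by to another row's id. Use LEFT JOIN so rows with blocked_by=NULL are kept.
  - ticket 1 (Crash on save): blocked_by=NULL -> NULL
  - ticket 2 (Broken link): blocked_by=1 -> Crash on save
  - ticket 3 (Missing icon): blocked_by=2 -> Broken link
  - ticket 4 (Timeout error): blocked_by=3 -> Missing icon
  - ticket 5 (Bad redirect): blocked_by=3 -> Missing icon
  - ticket 6 (Null pointer): blocked_by=3 -> Missing icon

SQL:
SELECT a.title AS item, b.title AS blocked_by
FROM tickets a
LEFT JOIN tickets b ON a.blocked_by = b.id

Result:
item          | blocked_by   
--------------+--------------
Crash on save | NULL         
Broken link   | Crash on save
Missing icon  | Broken link  
Timeout error | Missing icon 
Bad redirect  | Missing icon 
Null pointer  | Missing icon 


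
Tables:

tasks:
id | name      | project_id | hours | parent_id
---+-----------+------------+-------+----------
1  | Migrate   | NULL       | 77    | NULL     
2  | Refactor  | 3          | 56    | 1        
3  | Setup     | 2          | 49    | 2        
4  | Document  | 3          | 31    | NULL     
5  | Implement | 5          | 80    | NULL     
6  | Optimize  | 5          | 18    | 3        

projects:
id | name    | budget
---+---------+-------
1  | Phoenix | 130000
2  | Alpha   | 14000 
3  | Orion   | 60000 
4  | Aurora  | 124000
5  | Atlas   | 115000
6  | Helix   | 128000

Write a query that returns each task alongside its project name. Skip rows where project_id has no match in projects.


INNER JOIN keeps only tasks rows whose project_id matches an id in projects. Walk through each task:
  - task 1 (Migrate): project_id=NULL, no match -> dropped
  - task 2 (Refactor): project_id=3 -> matches Orion
  - task 3 (Setup): project_id=2 -> matches Alpha
  - task 4 (Document): project_id=3 -> matches Orion
  - task 5 (Implement): project_id=5 -> matches Atlas
  - task 6 (Optimize): project_id=5 -> matches Atlas
So 1 of 6 rows is dropped.

SQL:
SELECT a.name, b.name AS project
FROM tasks a
INNER JOIN projects b ON a.project_id = b.id

Result:
name      | project
----------+--------
Refactor  | Orion  
Setup     | Alpha  
Document  | Orion  
Implement | Atlas  
Optimize  | Atlas  
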